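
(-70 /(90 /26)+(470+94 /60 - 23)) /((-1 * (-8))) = 38551 /720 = 53.54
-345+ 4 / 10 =-1723 / 5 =-344.60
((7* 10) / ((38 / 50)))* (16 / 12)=122.81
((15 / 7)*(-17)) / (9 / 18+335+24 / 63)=-1530 / 14107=-0.11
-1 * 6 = -6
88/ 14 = 44/ 7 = 6.29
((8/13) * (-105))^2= 705600/169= 4175.15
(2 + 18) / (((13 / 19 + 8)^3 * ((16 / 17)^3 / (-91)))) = -3066542297 / 919987200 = -3.33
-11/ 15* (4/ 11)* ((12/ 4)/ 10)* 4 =-8/ 25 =-0.32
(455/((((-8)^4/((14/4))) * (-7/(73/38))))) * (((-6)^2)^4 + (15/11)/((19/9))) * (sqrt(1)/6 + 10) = -1822004.61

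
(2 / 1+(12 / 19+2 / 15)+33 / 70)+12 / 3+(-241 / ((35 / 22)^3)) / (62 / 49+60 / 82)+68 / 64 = -17346196039 / 800394000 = -21.67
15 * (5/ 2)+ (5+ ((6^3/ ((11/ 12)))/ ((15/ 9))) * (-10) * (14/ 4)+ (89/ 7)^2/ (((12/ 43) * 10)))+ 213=-299787787/ 64680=-4634.94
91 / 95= 0.96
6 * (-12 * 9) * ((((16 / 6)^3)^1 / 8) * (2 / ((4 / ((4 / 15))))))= -1024 / 5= -204.80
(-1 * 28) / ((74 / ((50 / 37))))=-700 / 1369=-0.51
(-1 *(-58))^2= 3364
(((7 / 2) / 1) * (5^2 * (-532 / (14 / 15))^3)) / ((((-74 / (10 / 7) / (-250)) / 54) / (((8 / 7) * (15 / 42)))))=-3125131875000000 / 1813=-1723735176503.03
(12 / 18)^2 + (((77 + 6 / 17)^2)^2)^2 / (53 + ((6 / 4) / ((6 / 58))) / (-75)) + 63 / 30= 120709038641537535706977484369 / 4972947722114490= 24273136454813.21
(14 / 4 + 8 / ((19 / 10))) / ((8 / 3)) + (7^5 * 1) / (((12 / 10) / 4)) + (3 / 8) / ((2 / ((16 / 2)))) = 56027.72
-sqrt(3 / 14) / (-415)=sqrt(42) / 5810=0.00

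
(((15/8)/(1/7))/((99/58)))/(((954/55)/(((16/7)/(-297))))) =-0.00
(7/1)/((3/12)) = 28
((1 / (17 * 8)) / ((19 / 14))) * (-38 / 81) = -7 / 2754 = -0.00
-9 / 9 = -1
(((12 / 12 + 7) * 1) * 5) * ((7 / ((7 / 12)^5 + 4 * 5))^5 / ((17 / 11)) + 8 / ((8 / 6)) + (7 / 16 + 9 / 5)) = 34794668377450174310947122714794523541 / 105555566386569256065007280044848238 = 329.63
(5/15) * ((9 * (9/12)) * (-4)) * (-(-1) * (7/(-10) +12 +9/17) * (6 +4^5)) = -1864197/17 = -109658.65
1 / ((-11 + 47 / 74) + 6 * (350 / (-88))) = -407 / 13931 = -0.03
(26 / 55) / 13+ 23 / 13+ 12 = 9871 / 715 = 13.81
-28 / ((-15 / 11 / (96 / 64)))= 154 / 5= 30.80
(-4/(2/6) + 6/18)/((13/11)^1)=-385/39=-9.87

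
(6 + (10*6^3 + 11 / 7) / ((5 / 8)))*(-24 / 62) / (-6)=242516 / 1085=223.52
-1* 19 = -19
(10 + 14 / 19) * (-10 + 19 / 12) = -1717 / 19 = -90.37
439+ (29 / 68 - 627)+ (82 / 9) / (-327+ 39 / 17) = -79220399 / 422280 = -187.60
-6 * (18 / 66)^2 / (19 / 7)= -0.16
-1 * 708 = -708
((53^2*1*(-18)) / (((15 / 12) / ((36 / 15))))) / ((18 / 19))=-2561808 / 25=-102472.32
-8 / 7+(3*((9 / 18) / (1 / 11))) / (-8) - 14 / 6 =-1861 / 336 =-5.54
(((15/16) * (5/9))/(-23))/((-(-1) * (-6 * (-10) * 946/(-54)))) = 15/696256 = 0.00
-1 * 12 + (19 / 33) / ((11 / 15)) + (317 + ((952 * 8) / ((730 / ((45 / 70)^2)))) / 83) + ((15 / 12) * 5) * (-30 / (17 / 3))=237955741699 / 872435410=272.75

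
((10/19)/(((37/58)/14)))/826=580/41477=0.01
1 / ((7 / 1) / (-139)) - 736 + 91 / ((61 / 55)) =-287716 / 427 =-673.81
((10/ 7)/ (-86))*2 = -10/ 301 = -0.03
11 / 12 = 0.92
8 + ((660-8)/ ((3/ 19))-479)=3658.33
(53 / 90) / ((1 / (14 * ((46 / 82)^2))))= 196259 / 75645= 2.59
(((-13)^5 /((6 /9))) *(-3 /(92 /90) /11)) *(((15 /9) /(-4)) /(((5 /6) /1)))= -150373665 /2024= -74295.29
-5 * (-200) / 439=2.28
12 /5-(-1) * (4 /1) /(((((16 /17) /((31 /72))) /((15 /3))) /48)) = 13247 /30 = 441.57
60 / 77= 0.78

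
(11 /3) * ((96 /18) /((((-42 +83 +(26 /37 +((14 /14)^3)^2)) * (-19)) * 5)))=-1628 /337725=-0.00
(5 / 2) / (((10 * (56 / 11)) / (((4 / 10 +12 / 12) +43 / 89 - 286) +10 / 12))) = -8320037 / 598080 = -13.91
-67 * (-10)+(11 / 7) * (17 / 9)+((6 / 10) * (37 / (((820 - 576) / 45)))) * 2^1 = 5235371 / 7686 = 681.16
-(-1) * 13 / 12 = 13 / 12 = 1.08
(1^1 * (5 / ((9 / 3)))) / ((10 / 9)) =3 / 2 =1.50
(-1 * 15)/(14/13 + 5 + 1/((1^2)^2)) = -195/92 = -2.12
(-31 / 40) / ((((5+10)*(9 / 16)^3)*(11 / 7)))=-0.18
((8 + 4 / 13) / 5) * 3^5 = 26244 / 65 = 403.75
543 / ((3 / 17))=3077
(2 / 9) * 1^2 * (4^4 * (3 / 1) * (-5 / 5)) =-512 / 3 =-170.67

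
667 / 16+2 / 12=2009 / 48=41.85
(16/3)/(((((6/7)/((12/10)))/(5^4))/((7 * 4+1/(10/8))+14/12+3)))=1384600/9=153844.44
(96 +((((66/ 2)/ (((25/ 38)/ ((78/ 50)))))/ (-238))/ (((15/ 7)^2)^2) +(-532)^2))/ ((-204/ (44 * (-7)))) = 1302904896991313/ 3048046875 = 427455.66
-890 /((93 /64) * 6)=-28480 /279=-102.08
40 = 40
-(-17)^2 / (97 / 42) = -125.13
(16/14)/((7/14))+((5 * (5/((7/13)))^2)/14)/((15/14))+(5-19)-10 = 7.03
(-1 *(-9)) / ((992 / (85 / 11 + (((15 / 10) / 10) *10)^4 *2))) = 14139 / 87296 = 0.16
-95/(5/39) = -741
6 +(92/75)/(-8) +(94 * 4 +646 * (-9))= -814823/150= -5432.15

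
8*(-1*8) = -64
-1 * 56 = -56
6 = 6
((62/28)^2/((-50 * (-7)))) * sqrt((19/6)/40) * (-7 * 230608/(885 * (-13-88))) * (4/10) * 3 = 1978699 * sqrt(285)/391059375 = 0.09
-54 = -54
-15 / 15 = -1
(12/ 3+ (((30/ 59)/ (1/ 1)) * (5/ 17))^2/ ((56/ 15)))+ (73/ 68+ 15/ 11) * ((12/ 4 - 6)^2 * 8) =27806306761/ 154925386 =179.48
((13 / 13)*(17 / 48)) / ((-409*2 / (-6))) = 17 / 6544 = 0.00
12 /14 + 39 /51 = 193 /119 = 1.62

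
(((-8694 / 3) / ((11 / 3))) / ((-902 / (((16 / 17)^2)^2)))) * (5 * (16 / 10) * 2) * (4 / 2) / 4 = 2279079936 / 414347681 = 5.50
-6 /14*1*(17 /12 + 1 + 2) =-53 /28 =-1.89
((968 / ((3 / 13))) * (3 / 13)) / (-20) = -48.40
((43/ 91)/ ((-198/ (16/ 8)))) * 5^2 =-1075/ 9009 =-0.12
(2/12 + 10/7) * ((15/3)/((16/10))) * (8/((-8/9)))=-5025/112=-44.87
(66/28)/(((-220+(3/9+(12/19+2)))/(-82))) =77121/86597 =0.89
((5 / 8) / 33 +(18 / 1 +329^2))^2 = 816838178105161 / 69696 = 11720015181.72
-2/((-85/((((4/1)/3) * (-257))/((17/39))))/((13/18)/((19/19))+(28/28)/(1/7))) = -1857596/13005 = -142.84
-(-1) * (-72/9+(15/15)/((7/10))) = -46/7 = -6.57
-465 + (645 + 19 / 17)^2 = 120513871 / 289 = 417003.01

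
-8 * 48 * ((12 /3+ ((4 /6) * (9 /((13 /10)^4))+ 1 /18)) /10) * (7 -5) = -472.81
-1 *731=-731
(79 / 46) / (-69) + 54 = 171317 / 3174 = 53.98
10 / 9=1.11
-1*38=-38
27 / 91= 0.30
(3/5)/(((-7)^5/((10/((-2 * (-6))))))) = -1/33614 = -0.00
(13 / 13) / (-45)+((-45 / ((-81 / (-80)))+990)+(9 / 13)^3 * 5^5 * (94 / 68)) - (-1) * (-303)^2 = 105534750089 / 1120470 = 94187.93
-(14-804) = 790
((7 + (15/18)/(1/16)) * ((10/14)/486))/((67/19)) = 5795/683802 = 0.01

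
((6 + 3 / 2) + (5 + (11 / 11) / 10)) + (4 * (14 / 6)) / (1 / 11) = 1729 / 15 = 115.27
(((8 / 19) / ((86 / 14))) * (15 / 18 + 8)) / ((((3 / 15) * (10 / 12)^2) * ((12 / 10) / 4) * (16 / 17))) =12614 / 817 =15.44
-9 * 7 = -63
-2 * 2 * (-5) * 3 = 60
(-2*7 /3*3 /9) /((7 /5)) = -10 /9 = -1.11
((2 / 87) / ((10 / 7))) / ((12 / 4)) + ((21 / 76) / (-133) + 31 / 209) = 3142703 / 20728620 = 0.15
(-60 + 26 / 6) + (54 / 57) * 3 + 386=18991 / 57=333.18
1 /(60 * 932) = 1 /55920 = 0.00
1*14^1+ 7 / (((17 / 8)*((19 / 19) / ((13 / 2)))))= 602 / 17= 35.41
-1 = -1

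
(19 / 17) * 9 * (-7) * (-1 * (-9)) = -10773 / 17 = -633.71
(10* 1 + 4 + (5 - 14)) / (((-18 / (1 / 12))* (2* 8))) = -5 / 3456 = -0.00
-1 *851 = -851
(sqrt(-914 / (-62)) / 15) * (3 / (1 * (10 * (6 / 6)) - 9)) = sqrt(14167) / 155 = 0.77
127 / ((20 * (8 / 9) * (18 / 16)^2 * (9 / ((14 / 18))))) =1778 / 3645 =0.49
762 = 762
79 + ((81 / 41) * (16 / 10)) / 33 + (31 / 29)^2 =152168656 / 1896455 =80.24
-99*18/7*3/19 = -40.20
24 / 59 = 0.41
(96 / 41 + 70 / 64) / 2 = 1.72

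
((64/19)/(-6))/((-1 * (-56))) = -4/399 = -0.01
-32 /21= -1.52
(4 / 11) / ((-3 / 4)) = -16 / 33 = -0.48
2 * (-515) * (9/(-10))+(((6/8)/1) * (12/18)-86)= 1683/2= 841.50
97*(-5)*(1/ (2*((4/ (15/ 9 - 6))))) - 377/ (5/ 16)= -113243/ 120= -943.69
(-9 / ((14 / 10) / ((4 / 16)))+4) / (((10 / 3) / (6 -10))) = -201 / 70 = -2.87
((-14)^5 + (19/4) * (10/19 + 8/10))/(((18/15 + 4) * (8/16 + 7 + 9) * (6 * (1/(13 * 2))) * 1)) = -5378177/198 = -27162.51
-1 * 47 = -47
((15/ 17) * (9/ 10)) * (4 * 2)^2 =864/ 17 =50.82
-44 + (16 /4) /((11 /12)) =-436 /11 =-39.64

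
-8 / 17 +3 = 43 / 17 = 2.53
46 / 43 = 1.07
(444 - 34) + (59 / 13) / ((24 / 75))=44115 / 104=424.18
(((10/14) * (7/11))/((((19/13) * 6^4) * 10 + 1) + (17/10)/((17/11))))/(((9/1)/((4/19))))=2600/4632287913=0.00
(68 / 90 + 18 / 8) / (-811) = -541 / 145980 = -0.00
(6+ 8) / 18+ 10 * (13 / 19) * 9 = 62.36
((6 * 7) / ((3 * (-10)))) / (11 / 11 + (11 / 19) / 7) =-931 / 720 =-1.29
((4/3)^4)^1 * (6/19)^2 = 1024/3249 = 0.32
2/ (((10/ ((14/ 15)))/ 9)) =42/ 25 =1.68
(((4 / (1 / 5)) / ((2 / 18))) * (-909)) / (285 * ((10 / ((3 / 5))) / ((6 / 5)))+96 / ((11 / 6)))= -5399460 / 132353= -40.80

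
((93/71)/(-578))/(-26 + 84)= -93/2380204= -0.00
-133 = -133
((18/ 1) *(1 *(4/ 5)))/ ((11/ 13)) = 17.02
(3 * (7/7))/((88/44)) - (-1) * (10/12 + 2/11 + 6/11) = 101/33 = 3.06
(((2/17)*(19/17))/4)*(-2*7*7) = -931/289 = -3.22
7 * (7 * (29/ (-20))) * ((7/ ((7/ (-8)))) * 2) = 5684/ 5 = 1136.80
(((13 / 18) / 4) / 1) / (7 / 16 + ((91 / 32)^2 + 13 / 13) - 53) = -1664 / 400671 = -0.00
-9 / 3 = -3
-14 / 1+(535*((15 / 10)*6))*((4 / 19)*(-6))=-115826 / 19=-6096.11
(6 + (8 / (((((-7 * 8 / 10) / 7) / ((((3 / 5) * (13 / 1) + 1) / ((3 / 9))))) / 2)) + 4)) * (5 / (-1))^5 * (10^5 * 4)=647500000000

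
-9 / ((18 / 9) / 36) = -162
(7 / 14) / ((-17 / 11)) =-11 / 34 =-0.32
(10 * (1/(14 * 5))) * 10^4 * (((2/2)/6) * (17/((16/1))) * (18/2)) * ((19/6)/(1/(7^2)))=1413125/4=353281.25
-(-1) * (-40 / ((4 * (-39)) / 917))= 9170 / 39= 235.13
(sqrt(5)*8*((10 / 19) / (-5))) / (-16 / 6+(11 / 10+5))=-480*sqrt(5) / 1957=-0.55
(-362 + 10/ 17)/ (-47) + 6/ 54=56095/ 7191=7.80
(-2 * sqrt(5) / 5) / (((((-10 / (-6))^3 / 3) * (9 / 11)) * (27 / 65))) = -286 * sqrt(5) / 375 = -1.71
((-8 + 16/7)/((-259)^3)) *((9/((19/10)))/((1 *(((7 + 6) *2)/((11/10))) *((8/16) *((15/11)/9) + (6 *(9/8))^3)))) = 4181760/19516704376633009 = 0.00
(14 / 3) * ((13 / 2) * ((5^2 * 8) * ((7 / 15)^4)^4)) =0.03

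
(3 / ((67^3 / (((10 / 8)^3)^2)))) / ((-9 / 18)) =-46875 / 615962624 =-0.00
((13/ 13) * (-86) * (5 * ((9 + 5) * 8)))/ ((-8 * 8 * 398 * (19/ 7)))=10535/ 15124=0.70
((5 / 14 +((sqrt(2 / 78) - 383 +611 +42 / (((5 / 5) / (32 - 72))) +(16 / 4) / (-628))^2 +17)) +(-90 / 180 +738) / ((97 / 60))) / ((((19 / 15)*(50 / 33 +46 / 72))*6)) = 454236687969549045 / 3526265949661 - 150456900*sqrt(39) / 33078487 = 128786.80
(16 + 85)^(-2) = 1 / 10201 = 0.00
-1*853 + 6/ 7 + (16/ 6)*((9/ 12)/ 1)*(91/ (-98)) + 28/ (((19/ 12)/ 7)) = -13874/ 19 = -730.21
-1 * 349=-349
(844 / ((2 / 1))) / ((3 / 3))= 422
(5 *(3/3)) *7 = 35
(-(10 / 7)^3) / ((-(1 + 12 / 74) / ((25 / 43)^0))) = 37000 / 14749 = 2.51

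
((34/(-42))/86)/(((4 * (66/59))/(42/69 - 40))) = 151453/1827672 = 0.08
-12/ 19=-0.63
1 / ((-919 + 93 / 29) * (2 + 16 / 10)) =-145 / 478044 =-0.00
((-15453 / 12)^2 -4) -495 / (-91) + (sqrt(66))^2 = 2414583083 / 1456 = 1658367.50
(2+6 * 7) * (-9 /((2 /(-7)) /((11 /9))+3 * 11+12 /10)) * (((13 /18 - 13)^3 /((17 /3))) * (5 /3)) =13444706275 /2118474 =6346.41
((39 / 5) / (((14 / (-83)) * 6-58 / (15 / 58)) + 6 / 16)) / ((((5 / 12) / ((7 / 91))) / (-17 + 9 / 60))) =6041736 / 56001025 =0.11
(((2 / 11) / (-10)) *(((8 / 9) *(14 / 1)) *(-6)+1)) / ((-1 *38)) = -221 / 6270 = -0.04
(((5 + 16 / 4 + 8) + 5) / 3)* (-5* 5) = -550 / 3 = -183.33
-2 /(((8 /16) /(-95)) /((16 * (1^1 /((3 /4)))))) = 8106.67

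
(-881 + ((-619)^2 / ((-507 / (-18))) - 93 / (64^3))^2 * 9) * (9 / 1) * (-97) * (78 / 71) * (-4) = 8560964501501518524008003355 / 1339918127202304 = 6389169851277.76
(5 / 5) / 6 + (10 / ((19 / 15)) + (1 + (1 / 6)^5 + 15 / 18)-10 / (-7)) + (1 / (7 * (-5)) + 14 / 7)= 9821183 / 738720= 13.29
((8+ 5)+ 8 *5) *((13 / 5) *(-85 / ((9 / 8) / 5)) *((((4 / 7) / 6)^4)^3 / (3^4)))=-1919057920 / 5362398255800861289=-0.00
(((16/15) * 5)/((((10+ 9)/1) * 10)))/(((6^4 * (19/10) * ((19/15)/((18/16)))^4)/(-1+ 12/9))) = 455625/192699928576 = 0.00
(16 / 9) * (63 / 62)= 56 / 31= 1.81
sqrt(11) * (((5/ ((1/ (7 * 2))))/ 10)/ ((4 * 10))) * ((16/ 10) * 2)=14 * sqrt(11)/ 25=1.86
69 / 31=2.23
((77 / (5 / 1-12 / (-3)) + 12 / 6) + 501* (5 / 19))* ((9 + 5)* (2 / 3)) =681800 / 513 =1329.04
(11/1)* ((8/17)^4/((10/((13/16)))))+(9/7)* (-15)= -56248547/2923235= -19.24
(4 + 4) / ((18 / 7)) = 28 / 9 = 3.11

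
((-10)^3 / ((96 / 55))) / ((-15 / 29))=39875 / 36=1107.64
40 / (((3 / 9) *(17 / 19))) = 2280 / 17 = 134.12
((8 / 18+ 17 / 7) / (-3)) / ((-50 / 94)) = 8507 / 4725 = 1.80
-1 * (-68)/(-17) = -4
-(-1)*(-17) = -17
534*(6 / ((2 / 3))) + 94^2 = 13642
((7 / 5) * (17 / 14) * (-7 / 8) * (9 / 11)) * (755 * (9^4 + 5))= -530930043 / 88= -6033295.94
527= 527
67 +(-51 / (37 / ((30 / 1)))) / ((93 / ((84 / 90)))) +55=139458 / 1147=121.59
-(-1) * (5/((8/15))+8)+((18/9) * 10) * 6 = 1099/8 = 137.38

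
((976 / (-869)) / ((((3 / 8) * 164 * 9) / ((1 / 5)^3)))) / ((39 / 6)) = -3904 / 1563222375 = -0.00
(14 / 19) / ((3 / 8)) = 1.96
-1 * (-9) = 9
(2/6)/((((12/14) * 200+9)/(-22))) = -154/3789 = -0.04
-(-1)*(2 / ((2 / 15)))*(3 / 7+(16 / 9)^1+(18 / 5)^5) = 119477159 / 13125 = 9103.02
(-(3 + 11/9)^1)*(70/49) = -380/63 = -6.03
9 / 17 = 0.53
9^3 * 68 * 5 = 247860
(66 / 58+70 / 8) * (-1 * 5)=-5735 / 116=-49.44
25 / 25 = 1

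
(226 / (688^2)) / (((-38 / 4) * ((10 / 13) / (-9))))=13221 / 22483840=0.00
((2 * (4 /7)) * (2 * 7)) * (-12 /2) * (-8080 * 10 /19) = 7756800 /19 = 408252.63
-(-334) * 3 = 1002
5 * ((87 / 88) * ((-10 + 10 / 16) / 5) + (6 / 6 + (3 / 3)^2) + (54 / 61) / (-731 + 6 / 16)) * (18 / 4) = 327780063 / 100403072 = 3.26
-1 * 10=-10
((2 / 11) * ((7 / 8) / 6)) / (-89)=-7 / 23496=-0.00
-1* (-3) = 3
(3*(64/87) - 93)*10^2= -263300/29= -9079.31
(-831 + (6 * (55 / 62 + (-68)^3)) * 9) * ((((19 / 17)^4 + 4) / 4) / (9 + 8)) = -211466352345 / 152303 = -1388458.22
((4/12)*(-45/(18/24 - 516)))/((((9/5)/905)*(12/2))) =45250/18549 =2.44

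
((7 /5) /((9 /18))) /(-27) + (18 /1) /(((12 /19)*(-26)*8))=-13519 /56160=-0.24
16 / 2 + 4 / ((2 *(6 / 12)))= 12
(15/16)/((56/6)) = 45/448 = 0.10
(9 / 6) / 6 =1 / 4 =0.25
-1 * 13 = -13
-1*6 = -6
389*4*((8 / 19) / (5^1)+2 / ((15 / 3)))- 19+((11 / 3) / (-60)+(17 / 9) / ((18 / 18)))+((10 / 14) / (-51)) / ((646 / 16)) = 5093925761 / 6918660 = 736.26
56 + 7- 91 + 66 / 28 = -359 / 14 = -25.64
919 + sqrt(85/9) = sqrt(85)/3 + 919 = 922.07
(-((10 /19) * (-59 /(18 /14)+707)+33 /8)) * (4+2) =-481643 /228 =-2112.47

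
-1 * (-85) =85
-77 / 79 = -0.97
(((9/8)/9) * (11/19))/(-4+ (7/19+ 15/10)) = -11/324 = -0.03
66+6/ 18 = 199/ 3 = 66.33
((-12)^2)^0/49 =1/49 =0.02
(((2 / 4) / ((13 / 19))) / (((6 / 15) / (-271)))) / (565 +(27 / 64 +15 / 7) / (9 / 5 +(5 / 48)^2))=-751893023 / 860205580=-0.87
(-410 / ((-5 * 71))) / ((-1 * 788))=-41 / 27974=-0.00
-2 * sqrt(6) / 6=-sqrt(6) / 3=-0.82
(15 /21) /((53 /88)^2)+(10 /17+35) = 12554355 /334271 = 37.56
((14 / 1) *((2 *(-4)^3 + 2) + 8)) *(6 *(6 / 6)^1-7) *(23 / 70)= 2714 / 5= 542.80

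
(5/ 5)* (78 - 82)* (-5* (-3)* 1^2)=-60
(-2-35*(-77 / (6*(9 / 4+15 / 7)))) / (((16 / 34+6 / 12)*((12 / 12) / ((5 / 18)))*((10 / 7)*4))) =5.02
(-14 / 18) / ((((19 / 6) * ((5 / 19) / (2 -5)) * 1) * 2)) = 7 / 5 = 1.40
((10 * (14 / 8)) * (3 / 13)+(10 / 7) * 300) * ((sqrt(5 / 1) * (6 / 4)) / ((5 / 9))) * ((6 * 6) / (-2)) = -3826521 * sqrt(5) / 182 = -47012.97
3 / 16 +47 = 47.19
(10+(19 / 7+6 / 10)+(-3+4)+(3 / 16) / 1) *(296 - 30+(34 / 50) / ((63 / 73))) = 1137457037 / 294000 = 3868.90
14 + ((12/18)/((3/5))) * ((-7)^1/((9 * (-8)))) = 4571/324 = 14.11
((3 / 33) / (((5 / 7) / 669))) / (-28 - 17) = -1561 / 825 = -1.89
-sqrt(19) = -4.36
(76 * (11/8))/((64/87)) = 18183/128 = 142.05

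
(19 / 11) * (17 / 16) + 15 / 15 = 499 / 176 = 2.84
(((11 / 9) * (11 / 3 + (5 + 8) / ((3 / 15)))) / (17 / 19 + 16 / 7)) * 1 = 26.39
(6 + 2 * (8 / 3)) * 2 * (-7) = -476 / 3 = -158.67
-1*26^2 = -676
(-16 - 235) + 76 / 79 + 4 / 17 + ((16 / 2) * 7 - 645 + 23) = -1095623 / 1343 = -815.80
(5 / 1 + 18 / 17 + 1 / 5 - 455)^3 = -55493810110207 / 614125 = -90362401.97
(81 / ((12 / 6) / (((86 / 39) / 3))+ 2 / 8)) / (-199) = -13932 / 101689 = -0.14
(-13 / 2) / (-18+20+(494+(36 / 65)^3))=-3570125 / 272521312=-0.01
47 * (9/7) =423/7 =60.43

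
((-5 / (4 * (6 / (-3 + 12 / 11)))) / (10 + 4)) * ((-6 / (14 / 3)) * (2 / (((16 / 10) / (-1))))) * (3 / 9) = 75 / 4928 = 0.02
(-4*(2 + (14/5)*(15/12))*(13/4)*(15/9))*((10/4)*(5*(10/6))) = -89375/36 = -2482.64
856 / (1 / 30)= 25680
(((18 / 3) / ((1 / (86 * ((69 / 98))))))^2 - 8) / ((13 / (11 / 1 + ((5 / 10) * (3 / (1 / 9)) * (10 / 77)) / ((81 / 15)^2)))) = 7286614556024 / 64891827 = 112288.63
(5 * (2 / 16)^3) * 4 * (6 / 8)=15 / 512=0.03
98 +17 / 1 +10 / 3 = 355 / 3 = 118.33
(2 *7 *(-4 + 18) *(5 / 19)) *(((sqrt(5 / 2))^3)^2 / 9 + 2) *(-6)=-65905 / 57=-1156.23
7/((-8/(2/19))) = -7/76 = -0.09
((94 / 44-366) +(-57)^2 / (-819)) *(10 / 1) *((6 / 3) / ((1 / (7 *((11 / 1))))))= -7363970 / 13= -566459.23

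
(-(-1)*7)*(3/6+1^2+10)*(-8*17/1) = -10948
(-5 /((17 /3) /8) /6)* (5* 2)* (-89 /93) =11.26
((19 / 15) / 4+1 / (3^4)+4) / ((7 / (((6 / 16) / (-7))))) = -7013 / 211680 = -0.03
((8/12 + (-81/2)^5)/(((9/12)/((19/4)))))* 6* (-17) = 3378694063897/48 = 70389459664.52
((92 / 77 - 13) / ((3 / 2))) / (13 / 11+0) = -606 / 91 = -6.66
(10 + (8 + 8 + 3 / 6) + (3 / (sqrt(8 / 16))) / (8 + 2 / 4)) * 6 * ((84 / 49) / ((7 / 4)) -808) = -6287496 / 49 -1423584 * sqrt(2) / 833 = -130733.11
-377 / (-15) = 377 / 15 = 25.13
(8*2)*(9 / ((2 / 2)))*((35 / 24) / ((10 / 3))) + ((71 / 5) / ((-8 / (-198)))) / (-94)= 111411 / 1880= 59.26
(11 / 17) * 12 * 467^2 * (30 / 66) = 13085340 / 17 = 769725.88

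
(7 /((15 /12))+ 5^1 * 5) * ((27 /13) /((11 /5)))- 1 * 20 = 1271 /143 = 8.89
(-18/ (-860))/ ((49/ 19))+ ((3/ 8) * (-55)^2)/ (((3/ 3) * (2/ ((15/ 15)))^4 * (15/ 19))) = 89.81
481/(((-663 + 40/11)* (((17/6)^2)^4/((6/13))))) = -4101622272/50595168719573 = -0.00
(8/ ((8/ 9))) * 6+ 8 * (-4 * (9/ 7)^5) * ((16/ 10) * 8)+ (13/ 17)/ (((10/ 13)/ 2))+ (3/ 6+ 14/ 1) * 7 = -3661726157/ 2857190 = -1281.58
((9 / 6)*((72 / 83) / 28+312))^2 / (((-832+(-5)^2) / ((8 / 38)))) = -98598192300 / 1725274271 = -57.15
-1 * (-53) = 53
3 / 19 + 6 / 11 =147 / 209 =0.70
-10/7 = -1.43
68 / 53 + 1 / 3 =257 / 159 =1.62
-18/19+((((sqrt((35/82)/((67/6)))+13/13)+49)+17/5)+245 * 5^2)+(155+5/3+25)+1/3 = sqrt(288435)/2747+604148/95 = 6359.65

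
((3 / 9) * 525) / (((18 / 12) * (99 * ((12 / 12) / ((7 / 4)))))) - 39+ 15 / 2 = -8743 / 297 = -29.44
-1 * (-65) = 65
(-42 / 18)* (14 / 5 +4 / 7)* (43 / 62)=-5.46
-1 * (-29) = 29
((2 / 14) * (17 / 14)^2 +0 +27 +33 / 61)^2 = 770.15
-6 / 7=-0.86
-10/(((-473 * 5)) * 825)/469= 2/183015525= 0.00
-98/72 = -1.36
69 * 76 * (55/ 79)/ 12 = 24035/ 79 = 304.24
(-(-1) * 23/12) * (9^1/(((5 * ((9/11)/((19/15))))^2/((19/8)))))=19088597/4860000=3.93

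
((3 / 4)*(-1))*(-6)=9 / 2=4.50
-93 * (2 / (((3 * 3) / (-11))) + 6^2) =-9362 / 3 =-3120.67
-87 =-87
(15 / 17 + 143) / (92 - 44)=1223 / 408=3.00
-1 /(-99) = 1 /99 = 0.01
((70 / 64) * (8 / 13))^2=1225 / 2704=0.45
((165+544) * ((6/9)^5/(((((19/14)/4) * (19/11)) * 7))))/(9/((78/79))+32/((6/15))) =51910144/203254191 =0.26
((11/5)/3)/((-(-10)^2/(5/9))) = -11/2700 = -0.00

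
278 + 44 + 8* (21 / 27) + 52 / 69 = 68098 / 207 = 328.98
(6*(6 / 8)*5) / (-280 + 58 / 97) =-1455 / 18068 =-0.08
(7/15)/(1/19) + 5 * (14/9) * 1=749/45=16.64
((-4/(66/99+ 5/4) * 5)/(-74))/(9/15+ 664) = 600/2827873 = 0.00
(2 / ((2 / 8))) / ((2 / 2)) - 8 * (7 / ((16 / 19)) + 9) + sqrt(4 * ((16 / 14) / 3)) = -129.27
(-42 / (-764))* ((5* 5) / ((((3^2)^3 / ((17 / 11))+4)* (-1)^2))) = 8925 / 3089234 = 0.00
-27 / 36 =-0.75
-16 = -16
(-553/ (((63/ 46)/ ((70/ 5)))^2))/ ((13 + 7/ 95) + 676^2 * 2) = -222328120/ 3516480621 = -0.06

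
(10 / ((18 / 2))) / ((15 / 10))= 20 / 27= 0.74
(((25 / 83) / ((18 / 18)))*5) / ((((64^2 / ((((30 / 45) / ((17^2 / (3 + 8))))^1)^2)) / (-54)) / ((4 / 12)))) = -15125 / 3549308416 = -0.00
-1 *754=-754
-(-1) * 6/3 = 2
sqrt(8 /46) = 2* sqrt(23) /23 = 0.42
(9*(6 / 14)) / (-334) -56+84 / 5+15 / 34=-3852418 / 99365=-38.77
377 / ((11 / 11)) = 377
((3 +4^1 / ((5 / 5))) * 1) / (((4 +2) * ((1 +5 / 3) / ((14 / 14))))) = 7 / 16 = 0.44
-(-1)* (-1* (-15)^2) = -225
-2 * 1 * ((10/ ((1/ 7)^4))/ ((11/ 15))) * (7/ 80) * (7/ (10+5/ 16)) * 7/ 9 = -3294172/ 1089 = -3024.95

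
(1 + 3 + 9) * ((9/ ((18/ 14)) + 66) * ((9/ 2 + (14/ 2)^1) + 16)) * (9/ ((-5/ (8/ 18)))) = -20878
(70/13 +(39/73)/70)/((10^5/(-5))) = -358207/1328600000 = -0.00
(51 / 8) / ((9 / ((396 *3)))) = 1683 / 2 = 841.50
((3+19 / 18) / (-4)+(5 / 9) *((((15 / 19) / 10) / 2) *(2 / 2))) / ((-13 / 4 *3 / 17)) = 23069 / 13338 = 1.73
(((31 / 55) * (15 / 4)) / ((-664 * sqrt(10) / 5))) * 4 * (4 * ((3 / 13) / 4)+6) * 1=-7533 * sqrt(10) / 189904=-0.13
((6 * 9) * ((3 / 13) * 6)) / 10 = 486 / 65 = 7.48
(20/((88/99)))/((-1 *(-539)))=45/1078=0.04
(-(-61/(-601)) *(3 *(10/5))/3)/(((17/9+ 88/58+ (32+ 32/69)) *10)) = -366183/647057635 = -0.00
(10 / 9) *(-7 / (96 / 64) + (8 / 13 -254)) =-100640 / 351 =-286.72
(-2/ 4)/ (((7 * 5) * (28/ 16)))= -2/ 245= -0.01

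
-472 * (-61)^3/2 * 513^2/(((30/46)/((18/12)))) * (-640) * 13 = -269766116853951744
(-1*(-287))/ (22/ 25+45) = 7175/ 1147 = 6.26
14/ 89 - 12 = -1054/ 89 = -11.84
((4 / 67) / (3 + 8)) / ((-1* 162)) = -2 / 59697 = -0.00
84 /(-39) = -2.15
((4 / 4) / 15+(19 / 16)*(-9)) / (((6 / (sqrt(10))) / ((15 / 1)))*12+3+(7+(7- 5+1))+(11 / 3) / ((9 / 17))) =-154278225 / 287764384+1858221*sqrt(10) / 143882192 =-0.50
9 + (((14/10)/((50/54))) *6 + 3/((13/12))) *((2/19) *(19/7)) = 140859/11375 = 12.38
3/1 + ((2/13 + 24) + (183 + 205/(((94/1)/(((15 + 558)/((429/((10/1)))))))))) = 1608219/6721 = 239.28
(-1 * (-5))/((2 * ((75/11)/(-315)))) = -115.50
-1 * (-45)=45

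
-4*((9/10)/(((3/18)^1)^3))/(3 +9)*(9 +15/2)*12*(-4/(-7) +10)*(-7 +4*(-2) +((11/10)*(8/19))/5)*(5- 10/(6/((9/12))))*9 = 226903025844/3325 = 68241511.53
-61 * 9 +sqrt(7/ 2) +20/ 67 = -546.83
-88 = -88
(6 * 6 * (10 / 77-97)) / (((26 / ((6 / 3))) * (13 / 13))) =-268.26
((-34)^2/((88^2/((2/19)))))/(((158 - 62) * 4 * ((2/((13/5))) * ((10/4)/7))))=0.00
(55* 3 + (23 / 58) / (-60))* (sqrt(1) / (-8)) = -574177 / 27840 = -20.62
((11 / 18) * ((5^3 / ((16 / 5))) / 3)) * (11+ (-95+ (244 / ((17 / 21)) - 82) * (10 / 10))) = 7913125 / 7344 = 1077.50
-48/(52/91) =-84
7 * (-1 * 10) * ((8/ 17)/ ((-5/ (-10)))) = -1120/ 17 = -65.88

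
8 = 8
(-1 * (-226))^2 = 51076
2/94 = 1/47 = 0.02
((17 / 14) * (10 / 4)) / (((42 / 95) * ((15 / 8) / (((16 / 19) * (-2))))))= -2720 / 441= -6.17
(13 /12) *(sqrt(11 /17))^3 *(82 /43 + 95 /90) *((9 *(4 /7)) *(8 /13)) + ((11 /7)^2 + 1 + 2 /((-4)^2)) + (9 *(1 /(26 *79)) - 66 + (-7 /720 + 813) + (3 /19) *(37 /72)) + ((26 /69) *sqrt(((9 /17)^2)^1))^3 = 755.96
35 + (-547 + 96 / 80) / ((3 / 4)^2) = -42089 / 45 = -935.31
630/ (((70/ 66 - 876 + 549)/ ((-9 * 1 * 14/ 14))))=17.40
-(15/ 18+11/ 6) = -8/ 3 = -2.67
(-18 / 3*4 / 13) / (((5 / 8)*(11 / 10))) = -384 / 143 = -2.69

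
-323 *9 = -2907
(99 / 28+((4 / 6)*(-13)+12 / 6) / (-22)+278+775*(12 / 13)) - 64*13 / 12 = 11145815 / 12012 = 927.89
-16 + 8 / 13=-200 / 13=-15.38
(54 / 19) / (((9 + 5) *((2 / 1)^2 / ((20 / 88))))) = 135 / 11704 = 0.01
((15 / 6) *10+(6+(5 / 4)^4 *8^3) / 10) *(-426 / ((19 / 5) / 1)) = -320778 / 19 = -16883.05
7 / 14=1 / 2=0.50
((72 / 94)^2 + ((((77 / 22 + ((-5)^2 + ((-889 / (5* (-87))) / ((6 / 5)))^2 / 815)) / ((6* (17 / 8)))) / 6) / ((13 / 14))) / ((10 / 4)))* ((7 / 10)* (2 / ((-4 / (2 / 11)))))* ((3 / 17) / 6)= -3189629643773671 / 2280766016182475250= -0.00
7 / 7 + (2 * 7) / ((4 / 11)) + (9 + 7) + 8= 127 / 2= 63.50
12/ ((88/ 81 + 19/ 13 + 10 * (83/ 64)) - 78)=-404352/ 2105437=-0.19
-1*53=-53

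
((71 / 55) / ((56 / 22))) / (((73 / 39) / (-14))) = -2769 / 730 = -3.79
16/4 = 4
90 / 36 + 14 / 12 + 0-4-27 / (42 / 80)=-1087 / 21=-51.76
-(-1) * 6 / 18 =1 / 3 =0.33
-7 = -7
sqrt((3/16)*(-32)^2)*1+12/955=12/955+8*sqrt(3)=13.87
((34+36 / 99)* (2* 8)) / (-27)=-224 / 11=-20.36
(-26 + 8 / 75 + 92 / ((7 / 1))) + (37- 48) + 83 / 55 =-128444 / 5775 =-22.24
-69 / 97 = -0.71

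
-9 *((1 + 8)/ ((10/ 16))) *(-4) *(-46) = -119232/ 5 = -23846.40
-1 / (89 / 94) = -94 / 89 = -1.06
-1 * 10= -10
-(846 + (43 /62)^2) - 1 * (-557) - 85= -1439505 /3844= -374.48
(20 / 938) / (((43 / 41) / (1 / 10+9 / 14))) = 2132 / 141169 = 0.02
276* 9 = 2484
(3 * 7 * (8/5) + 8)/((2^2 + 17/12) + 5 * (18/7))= 17472/7675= 2.28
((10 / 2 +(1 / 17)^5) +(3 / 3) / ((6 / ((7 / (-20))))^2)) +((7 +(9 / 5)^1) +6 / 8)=297558026033 / 20445940800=14.55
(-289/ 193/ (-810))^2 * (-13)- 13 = -317708981473/ 24439068900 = -13.00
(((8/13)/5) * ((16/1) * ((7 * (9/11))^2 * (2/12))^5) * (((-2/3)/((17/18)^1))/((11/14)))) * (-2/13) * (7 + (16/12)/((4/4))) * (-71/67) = -644622689797860150720/54919928787582001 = -11737.50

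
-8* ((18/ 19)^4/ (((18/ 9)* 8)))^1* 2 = -104976/ 130321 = -0.81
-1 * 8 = -8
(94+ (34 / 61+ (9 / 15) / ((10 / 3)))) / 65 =288949 / 198250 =1.46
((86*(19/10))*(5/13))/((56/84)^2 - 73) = -7353/8489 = -0.87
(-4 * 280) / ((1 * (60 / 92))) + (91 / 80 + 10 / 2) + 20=-405887 / 240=-1691.20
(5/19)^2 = 25/361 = 0.07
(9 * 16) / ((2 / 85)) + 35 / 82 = 501875 / 82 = 6120.43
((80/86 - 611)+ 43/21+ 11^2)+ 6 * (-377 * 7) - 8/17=-250551235/15351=-16321.49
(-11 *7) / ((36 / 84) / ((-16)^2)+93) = -137984 / 166659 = -0.83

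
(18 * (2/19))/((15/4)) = 48/95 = 0.51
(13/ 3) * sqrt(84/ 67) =26 * sqrt(1407)/ 201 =4.85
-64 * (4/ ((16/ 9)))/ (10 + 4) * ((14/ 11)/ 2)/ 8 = -9/ 11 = -0.82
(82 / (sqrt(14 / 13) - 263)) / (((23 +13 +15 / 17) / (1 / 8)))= -2383043 / 2255150964 - 697 * sqrt(182) / 2255150964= -0.00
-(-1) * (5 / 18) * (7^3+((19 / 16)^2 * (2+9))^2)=191238445 / 1179648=162.11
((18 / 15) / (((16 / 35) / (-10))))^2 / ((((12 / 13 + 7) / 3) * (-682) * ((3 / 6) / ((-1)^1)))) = 429975 / 561968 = 0.77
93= 93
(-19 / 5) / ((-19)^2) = -1 / 95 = -0.01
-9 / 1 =-9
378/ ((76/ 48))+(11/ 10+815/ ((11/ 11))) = 200419/ 190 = 1054.84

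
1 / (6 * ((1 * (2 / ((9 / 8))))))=3 / 32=0.09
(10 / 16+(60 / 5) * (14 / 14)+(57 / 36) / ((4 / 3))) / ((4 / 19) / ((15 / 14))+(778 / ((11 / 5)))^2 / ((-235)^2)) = 16835197665 / 2999585984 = 5.61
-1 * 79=-79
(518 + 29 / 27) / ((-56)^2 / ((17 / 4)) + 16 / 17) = 47651 / 67824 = 0.70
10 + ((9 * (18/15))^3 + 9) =159839/125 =1278.71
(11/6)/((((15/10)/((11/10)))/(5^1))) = 6.72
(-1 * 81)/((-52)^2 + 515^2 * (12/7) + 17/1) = -189/1067249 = -0.00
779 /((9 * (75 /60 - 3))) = -3116 /63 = -49.46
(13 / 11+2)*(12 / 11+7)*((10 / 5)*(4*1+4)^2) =398720 / 121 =3295.21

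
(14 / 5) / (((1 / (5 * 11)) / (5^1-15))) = -1540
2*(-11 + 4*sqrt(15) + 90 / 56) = 12.20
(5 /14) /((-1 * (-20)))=1 /56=0.02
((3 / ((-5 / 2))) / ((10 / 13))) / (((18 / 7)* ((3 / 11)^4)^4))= -4181425417585066651 / 6457008150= -647579392.88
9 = 9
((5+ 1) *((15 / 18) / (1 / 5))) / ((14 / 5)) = 125 / 14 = 8.93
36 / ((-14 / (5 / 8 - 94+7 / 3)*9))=2185 / 84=26.01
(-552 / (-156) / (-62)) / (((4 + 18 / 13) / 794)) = -9131 / 1085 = -8.42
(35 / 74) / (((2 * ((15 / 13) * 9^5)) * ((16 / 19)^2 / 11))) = 361361 / 6711745536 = 0.00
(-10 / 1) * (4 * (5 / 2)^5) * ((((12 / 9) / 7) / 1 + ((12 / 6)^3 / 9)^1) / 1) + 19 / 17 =-4514428 / 1071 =-4215.15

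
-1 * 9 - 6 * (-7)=33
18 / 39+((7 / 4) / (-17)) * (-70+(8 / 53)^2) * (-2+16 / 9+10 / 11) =6518684 / 1205061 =5.41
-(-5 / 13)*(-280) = -1400 / 13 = -107.69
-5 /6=-0.83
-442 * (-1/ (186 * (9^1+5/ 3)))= 221/ 992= 0.22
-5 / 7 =-0.71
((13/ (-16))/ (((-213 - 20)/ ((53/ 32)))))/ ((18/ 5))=3445/ 2147328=0.00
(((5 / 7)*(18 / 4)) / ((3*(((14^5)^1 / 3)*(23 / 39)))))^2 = 3080025 / 29991079646531584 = 0.00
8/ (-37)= -8/ 37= -0.22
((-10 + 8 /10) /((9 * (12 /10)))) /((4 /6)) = -23 /18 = -1.28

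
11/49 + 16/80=104/245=0.42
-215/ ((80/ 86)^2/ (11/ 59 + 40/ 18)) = -598.45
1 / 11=0.09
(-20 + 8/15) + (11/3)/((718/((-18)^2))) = -95918/5385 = -17.81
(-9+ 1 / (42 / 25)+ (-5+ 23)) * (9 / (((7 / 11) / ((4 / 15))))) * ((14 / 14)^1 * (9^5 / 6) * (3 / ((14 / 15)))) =785292651 / 686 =1144741.47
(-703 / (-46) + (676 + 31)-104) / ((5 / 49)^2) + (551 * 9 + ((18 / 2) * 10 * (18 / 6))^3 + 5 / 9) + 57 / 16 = 1635079998727 / 82800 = 19747342.98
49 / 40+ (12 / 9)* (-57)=-2991 / 40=-74.78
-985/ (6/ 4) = -1970/ 3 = -656.67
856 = 856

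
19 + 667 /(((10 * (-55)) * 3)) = 30683 /1650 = 18.60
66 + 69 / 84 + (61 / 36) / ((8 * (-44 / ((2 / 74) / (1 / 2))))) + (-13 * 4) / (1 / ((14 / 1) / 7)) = -61011355 / 1641024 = -37.18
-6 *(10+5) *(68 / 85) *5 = -360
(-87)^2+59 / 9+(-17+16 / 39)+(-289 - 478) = 794660 / 117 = 6791.97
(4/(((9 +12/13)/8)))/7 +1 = 1319/903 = 1.46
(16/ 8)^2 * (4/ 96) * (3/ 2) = 1/ 4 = 0.25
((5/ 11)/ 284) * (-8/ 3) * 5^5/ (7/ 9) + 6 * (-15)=-585780/ 5467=-107.15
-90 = -90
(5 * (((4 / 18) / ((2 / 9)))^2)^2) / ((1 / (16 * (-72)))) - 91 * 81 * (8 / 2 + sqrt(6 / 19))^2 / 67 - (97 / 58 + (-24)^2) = -600466285 / 73834 - 58968 * sqrt(114) / 1273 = -8627.24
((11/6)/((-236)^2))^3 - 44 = -1642020010901764813/37318636611403776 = -44.00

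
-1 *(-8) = 8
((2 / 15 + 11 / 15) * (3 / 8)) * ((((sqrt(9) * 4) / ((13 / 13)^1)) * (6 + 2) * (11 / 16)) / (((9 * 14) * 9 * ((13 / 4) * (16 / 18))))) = 11 / 1680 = 0.01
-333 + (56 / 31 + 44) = -8903 / 31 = -287.19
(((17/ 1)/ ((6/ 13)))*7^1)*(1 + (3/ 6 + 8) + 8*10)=276913/ 12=23076.08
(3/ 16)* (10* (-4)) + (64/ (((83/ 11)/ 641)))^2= 407278292057/ 13778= 29560044.42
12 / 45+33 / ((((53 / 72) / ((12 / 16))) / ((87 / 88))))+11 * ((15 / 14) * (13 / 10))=543463 / 11130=48.83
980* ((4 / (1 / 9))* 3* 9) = 952560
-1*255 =-255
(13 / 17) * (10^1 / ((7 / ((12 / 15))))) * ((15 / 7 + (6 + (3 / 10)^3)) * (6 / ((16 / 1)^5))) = 2230371 / 54591488000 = 0.00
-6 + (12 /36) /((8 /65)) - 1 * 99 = -2455 /24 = -102.29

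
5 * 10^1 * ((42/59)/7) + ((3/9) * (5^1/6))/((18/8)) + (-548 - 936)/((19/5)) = -34987270/90801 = -385.32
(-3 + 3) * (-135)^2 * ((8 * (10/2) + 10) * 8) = 0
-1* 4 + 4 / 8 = -7 / 2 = -3.50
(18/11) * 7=126/11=11.45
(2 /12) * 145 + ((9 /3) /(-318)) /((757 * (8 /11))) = 46540327 /1925808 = 24.17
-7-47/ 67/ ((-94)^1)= -937/ 134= -6.99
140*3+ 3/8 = 3363/8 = 420.38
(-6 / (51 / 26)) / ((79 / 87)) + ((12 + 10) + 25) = 43.63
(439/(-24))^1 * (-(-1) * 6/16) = -439/64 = -6.86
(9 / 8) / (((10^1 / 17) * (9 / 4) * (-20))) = -17 / 400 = -0.04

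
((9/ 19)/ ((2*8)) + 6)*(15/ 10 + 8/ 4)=12831/ 608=21.10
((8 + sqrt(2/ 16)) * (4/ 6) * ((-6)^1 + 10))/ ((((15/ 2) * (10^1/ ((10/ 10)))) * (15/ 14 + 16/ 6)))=28 * sqrt(2)/ 11775 + 896/ 11775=0.08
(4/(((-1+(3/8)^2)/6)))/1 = -1536/55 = -27.93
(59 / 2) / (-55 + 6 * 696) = 59 / 8242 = 0.01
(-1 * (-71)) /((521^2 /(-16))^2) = 18176 /73680216481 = 0.00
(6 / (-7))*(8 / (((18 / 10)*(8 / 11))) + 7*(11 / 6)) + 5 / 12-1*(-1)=-415 / 28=-14.82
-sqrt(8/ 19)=-2* sqrt(38)/ 19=-0.65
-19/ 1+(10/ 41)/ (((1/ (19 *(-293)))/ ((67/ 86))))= -1898442/ 1763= -1076.82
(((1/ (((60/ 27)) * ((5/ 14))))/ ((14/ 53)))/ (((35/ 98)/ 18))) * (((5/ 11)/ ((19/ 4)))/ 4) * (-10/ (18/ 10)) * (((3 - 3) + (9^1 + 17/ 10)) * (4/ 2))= -714546/ 1045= -683.78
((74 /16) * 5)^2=534.77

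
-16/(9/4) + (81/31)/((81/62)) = -46/9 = -5.11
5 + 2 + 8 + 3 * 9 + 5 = 47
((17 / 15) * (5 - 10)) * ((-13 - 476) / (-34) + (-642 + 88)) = 18347 / 6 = 3057.83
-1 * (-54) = 54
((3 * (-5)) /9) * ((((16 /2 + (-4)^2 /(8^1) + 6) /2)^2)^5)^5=-7136238463529799405291429847247475681913733120 /3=-2378746154509933135097143000000000000000000000.00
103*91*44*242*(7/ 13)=53740456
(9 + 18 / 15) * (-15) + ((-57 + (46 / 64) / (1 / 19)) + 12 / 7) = -43597 / 224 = -194.63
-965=-965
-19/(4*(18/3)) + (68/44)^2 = 4637/2904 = 1.60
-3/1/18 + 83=497/6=82.83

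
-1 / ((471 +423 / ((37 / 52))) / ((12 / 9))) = -148 / 118269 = -0.00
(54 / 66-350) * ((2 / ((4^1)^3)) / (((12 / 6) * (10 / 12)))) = -11523 / 1760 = -6.55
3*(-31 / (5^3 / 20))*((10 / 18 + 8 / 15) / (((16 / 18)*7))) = -651 / 250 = -2.60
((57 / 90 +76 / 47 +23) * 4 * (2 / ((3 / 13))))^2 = 3427519038736 / 4473225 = 766229.97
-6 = -6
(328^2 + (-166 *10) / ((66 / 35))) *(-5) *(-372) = 2183157640 / 11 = 198468876.36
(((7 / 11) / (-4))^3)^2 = 117649 / 7256313856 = 0.00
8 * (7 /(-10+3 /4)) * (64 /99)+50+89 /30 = 1796809 /36630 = 49.05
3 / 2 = 1.50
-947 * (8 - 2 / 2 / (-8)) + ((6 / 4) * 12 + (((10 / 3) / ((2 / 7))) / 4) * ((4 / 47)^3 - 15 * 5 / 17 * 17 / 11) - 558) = -226243245595 / 27409272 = -8254.26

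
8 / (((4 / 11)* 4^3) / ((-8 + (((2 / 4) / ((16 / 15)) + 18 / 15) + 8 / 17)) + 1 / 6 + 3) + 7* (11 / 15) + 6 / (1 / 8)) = 29017560 / 161390561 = 0.18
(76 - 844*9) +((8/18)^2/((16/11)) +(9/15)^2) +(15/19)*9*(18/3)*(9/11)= -3167679914/423225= -7484.62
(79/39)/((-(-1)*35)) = 79/1365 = 0.06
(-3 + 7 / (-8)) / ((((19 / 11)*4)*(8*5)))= -341 / 24320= -0.01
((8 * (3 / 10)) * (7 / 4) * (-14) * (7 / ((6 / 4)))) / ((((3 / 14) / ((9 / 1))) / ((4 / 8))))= -28812 / 5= -5762.40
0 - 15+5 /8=-115 /8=-14.38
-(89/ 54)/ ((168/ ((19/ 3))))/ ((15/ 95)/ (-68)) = 546193/ 20412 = 26.76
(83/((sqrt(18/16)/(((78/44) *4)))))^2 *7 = 260789984/121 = 2155289.12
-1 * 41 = -41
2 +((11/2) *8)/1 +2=48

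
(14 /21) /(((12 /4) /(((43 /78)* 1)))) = 43 /351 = 0.12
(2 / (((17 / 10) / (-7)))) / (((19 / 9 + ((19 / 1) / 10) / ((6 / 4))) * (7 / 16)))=-1800 / 323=-5.57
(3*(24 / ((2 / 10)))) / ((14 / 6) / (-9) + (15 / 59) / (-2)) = -1146960 / 1231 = -931.73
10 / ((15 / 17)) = 34 / 3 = 11.33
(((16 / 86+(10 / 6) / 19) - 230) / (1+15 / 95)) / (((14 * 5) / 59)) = -4745783 / 28380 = -167.22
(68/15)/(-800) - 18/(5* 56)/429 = -17467/3003000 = -0.01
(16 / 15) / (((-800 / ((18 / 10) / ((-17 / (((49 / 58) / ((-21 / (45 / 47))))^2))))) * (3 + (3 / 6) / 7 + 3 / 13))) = 120393 / 1898082587300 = 0.00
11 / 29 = 0.38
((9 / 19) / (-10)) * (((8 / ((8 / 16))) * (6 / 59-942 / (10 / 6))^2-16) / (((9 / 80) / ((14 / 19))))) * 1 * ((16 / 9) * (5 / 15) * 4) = -3187195185348608 / 848232675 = -3757453.91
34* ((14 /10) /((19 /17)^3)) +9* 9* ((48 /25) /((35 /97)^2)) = 258079180678 /210056875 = 1228.62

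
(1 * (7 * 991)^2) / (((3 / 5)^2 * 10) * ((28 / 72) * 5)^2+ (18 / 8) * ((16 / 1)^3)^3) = 0.00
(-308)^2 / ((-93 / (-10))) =10200.43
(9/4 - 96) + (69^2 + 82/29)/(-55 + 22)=-911479/3828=-238.11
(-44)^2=1936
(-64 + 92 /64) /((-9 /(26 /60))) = 13013 /4320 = 3.01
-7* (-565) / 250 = 791 / 50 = 15.82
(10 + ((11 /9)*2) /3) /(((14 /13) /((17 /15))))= 11.38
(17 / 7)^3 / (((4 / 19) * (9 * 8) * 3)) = 93347 / 296352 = 0.31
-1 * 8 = -8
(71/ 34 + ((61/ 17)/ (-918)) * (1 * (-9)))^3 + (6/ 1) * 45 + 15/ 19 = 3471624057734/ 12382572897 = 280.36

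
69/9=23/3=7.67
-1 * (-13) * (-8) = -104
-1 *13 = -13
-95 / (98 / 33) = -3135 / 98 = -31.99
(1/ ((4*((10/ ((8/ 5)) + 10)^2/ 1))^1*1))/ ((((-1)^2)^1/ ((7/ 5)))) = 28/ 21125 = 0.00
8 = 8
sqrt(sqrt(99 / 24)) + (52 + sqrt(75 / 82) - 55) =-3 + 5 *sqrt(246) / 82 + 66^(1 / 4) / 2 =-0.62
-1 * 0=0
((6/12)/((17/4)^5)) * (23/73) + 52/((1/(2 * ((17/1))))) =183252435624/103649561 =1768.00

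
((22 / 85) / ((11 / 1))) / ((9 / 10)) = 4 / 153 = 0.03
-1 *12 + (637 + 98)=723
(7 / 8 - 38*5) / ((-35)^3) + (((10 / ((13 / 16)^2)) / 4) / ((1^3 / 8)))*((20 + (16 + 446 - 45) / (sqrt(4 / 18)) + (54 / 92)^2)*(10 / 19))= 189004899610547 / 582626317000 + 32025600*sqrt(2) / 3211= 14429.37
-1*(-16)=16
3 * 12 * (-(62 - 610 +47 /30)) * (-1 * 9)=-885222 /5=-177044.40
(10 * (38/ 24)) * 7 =665/ 6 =110.83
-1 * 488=-488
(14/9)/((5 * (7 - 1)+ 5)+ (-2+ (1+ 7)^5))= 14/295209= 0.00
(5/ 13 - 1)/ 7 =-8/ 91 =-0.09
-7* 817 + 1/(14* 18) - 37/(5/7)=-7271203/1260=-5770.80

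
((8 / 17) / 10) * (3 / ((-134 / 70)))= -84 / 1139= -0.07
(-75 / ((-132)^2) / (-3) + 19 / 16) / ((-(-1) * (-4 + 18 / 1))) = 5179 / 60984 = 0.08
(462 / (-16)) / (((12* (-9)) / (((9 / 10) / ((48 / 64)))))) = 77 / 240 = 0.32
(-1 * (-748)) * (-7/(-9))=5236/9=581.78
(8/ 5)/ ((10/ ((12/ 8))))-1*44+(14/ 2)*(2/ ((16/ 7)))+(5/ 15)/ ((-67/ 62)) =-1525327/ 40200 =-37.94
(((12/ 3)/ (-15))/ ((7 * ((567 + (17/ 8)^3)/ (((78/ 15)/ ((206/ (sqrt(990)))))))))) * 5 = -2048 * sqrt(110)/ 81865945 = -0.00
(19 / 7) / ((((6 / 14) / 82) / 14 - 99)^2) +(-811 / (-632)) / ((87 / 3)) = 516508488548827 / 11600108360926488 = 0.04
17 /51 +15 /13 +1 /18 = 361 /234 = 1.54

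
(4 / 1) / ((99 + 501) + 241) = 0.00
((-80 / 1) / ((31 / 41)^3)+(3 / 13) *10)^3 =-354656013076509940531000 / 58087849886994187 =-6105511.11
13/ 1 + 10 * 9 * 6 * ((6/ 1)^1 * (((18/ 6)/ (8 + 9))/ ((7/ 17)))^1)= 1401.57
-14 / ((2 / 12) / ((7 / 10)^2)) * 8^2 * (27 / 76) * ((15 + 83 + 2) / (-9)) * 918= 181367424 / 19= 9545653.89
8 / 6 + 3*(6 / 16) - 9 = -157 / 24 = -6.54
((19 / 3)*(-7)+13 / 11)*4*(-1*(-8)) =-45568 / 33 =-1380.85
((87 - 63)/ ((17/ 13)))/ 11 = 312/ 187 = 1.67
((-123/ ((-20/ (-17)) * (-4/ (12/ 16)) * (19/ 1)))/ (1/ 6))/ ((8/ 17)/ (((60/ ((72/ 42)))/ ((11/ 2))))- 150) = -2239461/ 54237248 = -0.04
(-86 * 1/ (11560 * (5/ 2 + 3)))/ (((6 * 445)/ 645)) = -1849/ 5658620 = -0.00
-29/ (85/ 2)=-58/ 85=-0.68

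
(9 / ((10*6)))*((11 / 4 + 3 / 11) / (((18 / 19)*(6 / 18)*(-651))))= -361 / 163680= -0.00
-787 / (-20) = 787 / 20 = 39.35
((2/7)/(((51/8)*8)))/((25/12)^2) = 96/74375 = 0.00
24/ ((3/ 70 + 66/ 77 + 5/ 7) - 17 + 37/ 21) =-5040/ 2861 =-1.76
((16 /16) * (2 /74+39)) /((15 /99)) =47652 /185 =257.58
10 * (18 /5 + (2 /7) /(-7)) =35.59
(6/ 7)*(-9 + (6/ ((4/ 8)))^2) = 810/ 7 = 115.71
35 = 35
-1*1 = -1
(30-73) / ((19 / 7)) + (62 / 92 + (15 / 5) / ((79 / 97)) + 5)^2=17995467719 / 250913164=71.72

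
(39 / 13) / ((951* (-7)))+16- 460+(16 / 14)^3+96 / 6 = -426.51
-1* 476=-476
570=570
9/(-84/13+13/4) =-468/167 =-2.80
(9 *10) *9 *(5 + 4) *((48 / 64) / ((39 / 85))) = 309825 / 26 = 11916.35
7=7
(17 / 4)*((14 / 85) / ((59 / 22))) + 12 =3617 / 295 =12.26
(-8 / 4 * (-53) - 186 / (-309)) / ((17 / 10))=109800 / 1751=62.71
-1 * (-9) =9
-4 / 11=-0.36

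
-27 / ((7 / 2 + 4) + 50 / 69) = -3726 / 1135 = -3.28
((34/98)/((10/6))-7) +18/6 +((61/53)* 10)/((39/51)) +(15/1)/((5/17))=62.26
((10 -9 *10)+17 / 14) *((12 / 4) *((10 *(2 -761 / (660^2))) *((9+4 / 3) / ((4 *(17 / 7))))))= -29762920727 / 5924160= -5023.99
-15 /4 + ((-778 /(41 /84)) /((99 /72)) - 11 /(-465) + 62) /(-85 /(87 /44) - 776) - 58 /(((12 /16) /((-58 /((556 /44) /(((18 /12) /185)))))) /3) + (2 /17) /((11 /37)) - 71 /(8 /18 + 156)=6.17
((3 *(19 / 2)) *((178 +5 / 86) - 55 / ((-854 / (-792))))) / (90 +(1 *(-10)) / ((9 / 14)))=2393437923 / 49207480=48.64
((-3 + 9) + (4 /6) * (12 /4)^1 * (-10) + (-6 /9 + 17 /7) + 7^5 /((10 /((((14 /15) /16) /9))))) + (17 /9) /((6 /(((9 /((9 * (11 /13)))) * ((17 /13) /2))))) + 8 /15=-157469 /277200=-0.57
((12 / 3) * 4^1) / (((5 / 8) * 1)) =128 / 5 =25.60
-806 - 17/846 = -681893/846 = -806.02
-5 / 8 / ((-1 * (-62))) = -5 / 496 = -0.01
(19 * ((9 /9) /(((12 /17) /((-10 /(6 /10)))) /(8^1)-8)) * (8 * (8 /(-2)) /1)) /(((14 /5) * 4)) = 646000 /95263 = 6.78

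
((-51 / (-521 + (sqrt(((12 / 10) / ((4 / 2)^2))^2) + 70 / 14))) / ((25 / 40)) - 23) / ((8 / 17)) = -667505 / 13752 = -48.54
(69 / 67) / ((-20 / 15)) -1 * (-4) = 865 / 268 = 3.23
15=15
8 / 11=0.73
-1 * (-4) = 4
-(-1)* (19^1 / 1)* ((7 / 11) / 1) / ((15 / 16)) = 2128 / 165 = 12.90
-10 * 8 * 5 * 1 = -400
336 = 336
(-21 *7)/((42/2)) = -7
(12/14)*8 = 48/7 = 6.86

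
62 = 62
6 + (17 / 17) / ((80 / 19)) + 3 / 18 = 1537 / 240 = 6.40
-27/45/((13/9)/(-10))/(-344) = -0.01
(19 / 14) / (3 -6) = -19 / 42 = -0.45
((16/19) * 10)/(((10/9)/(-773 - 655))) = -205632/19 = -10822.74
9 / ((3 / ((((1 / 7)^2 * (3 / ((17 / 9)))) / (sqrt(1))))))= 81 / 833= 0.10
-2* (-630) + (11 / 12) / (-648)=9797749 / 7776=1260.00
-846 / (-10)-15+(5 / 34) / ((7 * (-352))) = 29154023 / 418880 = 69.60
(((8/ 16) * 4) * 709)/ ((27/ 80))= 113440/ 27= 4201.48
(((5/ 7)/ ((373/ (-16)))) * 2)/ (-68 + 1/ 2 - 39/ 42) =160/ 178667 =0.00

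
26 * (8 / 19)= 208 / 19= 10.95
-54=-54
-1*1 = -1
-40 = -40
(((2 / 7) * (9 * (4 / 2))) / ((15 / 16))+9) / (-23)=-507 / 805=-0.63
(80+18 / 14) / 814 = 569 / 5698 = 0.10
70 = 70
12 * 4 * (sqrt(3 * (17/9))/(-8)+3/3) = 48 - 2 * sqrt(51) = 33.72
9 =9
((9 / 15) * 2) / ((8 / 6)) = 9 / 10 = 0.90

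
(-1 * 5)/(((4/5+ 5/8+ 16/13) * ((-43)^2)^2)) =-2600/4721364181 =-0.00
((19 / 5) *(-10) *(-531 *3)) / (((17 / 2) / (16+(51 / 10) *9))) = 37470546 / 85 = 440829.95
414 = 414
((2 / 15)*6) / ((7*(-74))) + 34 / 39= 43952 / 50505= 0.87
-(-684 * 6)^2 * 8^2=-1077940224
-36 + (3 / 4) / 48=-2303 / 64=-35.98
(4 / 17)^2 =16 / 289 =0.06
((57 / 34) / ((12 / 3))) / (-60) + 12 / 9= 10823 / 8160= 1.33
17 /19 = 0.89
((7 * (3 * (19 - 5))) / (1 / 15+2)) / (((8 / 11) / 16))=97020 / 31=3129.68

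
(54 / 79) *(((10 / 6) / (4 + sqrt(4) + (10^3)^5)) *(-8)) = -360 / 39500000000000237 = -0.00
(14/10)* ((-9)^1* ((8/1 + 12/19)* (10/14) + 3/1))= -10971/95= -115.48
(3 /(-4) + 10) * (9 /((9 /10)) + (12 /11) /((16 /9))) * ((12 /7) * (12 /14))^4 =29022084864 /63412811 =457.67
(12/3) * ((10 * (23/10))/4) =23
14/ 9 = 1.56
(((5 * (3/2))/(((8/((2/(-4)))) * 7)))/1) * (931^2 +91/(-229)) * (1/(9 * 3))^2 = -2625505/32976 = -79.62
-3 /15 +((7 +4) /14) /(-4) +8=2129 /280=7.60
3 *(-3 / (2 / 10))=-45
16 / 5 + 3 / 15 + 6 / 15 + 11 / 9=226 / 45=5.02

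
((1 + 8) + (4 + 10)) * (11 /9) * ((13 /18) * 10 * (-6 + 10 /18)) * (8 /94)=-3223220 /34263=-94.07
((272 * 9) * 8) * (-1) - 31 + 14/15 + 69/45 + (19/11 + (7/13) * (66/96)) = -673030159/34320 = -19610.44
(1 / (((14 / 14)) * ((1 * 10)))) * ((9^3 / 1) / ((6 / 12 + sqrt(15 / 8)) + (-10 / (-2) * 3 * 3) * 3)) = 395118 / 734335 - 729 * sqrt(30) / 734335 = 0.53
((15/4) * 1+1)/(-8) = -0.59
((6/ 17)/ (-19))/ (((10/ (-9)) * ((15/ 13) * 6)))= 39/ 16150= 0.00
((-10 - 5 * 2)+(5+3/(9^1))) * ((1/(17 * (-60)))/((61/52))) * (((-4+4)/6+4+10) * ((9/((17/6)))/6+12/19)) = 200200/1004853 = 0.20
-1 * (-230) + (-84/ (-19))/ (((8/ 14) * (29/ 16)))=129082/ 551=234.27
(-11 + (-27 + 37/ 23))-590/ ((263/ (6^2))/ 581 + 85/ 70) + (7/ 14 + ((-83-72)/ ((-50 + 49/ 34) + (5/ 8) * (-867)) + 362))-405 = -53035412180211/ 94785421394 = -559.53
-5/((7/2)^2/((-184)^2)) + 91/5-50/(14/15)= -3394266/245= -13854.15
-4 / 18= -0.22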